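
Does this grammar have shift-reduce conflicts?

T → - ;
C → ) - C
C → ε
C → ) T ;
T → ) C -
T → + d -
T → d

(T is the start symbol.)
Yes — I1: [C → .] vs [C → . ) - C]; I12: [C → .] vs [C → . ) - C]

A shift-reduce conflict occurs when an LR(0) state has both:
  - a complete (reduce) item [A → α .] (dot at the end), and
  - a shift item [B → β . c γ] (dot before a terminal).

Augment with T' → T and build the canonical LR(0) collection (I0 = CLOSURE({[T' → . T]}), then GOTO on every symbol after a dot until no new states appear). It has 16 states:
  I0: { [T → . ) C -], [T → . + d -], [T → . - ;], [T → . d], [T' → . T] }  — shift
  I1: { [C → . ) - C], [C → . ) T ;], [C → .], [T → ) . C -] }  — shift, reduce
  I2: { [T → + . d -] }  — shift
  I3: { [T → - . ;] }  — shift
  I4: { [T' → T .] }  — accept
  I5: { [T → d .] }  — reduce
  I6: { [T → - ; .] }  — reduce
  I7: { [T → + d . -] }  — shift
  I8: { [T → + d - .] }  — reduce
  I9: { [C → ) . - C], [C → ) . T ;], [T → . ) C -], [T → . + d -], [T → . - ;], [T → . d] }  — shift
  I10: { [T → ) C . -] }  — shift
  I11: { [T → ) C - .] }  — reduce
  I12: { [C → ) - . C], [C → . ) - C], [C → . ) T ;], [C → .], [T → - . ;] }  — shift, reduce
  I13: { [C → ) T . ;] }  — shift
  I14: { [C → ) T ; .] }  — reduce
  I15: { [C → ) - C .] }  — reduce

I1 contains reduce item [C → .] and shift items [C → . ) - C], [C → . ) T ;] — shift-reduce conflict.
I12 contains reduce item [C → .] and shift items [C → . ) - C], [C → . ) T ;], [T → - . ;] — shift-reduce conflict.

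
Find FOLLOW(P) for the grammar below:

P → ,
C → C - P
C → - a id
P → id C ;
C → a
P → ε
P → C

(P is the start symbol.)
{ $, '-', ';' }

P is the start symbol, so $ ∈ FOLLOW(P).
In C → C - P: P is at the end, add FOLLOW(C)

The FOLLOW sets referred to above (computed the same way, to a fixed point):
  FOLLOW(C) = { $, '-', ';' }

Taking the union: FOLLOW(P) = { $, '-', ';' }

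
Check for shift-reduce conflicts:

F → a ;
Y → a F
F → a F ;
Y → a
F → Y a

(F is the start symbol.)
Yes — I3: [Y → a .] vs [F → . a ;]; I5: [Y → a F .] vs [F → a F . ;]

A shift-reduce conflict occurs when an LR(0) state has both:
  - a complete (reduce) item [A → α .] (dot at the end), and
  - a shift item [B → β . c γ] (dot before a terminal).

Augment with F' → F and build the canonical LR(0) collection (I0 = CLOSURE({[F' → . F]}), then GOTO on every symbol after a dot until no new states appear). It has 8 states:
  I0: { [F → . Y a], [F → . a ;], [F → . a F ;], [F' → . F], [Y → . a F], [Y → . a] }  — shift
  I1: { [F' → F .] }  — accept
  I2: { [F → Y . a] }  — shift
  I3: { [F → . Y a], [F → . a ;], [F → . a F ;], [F → a . ;], [F → a . F ;], [Y → . a F], [Y → . a], [Y → a . F], [Y → a .] }  — shift, reduce
  I4: { [F → a ; .] }  — reduce
  I5: { [F → a F . ;], [Y → a F .] }  — shift, reduce
  I6: { [F → a F ; .] }  — reduce
  I7: { [F → Y a .] }  — reduce

I3 contains reduce item [Y → a .] and shift items [F → . a ;], [F → a . ;], [F → . a F ;], [Y → . a], [Y → . a F] — shift-reduce conflict.
I5 contains reduce item [Y → a F .] and shift item [F → a F . ;] — shift-reduce conflict.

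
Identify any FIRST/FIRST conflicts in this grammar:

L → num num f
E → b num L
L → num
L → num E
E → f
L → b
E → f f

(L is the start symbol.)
Yes. L → num num f / L → num on { 'num' }; L → num num f / L → num E on { 'num' }; L → num / L → num E on { 'num' }; E → f / E → f f on { 'f' }

Productions for L:
  L → num num f: FIRST = { 'num' }
  L → num: FIRST = { 'num' }
  L → num E: FIRST = { 'num' }
  L → b: FIRST = { 'b' }
Productions for E:
  E → b num L: FIRST = { 'b' }
  E → f: FIRST = { 'f' }
  E → f f: FIRST = { 'f' }

Conflict for L: L → num num f and L → num
  Overlap: { 'num' }
Conflict for L: L → num num f and L → num E
  Overlap: { 'num' }
Conflict for L: L → num and L → num E
  Overlap: { 'num' }
Conflict for E: E → f and E → f f
  Overlap: { 'f' }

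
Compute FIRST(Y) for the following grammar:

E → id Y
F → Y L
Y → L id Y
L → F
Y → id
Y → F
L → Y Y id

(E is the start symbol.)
To compute FIRST(Y), examine every production with Y on the left-hand side, reading each right-hand side left to right until a non-nullable symbol is reached.

FIRST sets of the other non-terminals involved (by the same procedure, iterated to a fixed point):
  FIRST(L) = { 'id' }
  FIRST(F) = { 'id' }

From Y → L id Y:
  - L is a non-terminal: add FIRST(L) \ {ε} = { 'id' }
    L is not nullable, so stop
From Y → id:
  - id is a terminal: add 'id' and stop
From Y → F:
  - F is a non-terminal: add FIRST(F) \ {ε} = { 'id' }
    F is not nullable, so stop

Collecting: FIRST(Y) = { 'id' }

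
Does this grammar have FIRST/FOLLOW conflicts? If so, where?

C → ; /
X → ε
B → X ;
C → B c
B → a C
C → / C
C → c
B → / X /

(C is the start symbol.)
Nullable non-terminals: X.
X has a nullable alternative but only one production, so nothing to check.

B, C have no nullable alternative, so no FIRST/FOLLOW check is needed there.

No FIRST/FOLLOW conflicts found.

Answer: No FIRST/FOLLOW conflicts.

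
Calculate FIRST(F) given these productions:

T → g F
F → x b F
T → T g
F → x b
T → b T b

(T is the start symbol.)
From F → x b F:
  - x is a terminal: add 'x' and stop
From F → x b:
  - x is a terminal: add 'x' and stop

Collecting: FIRST(F) = { 'x' }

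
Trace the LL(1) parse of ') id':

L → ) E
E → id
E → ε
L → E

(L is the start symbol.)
LL(1) parsing maintains a stack (initially the start symbol over $) and the input. At each step: if the stack top is a terminal, match it against the current input token; if it is a non-terminal N, replace it with the RHS of M[N, lookahead] (the unique production whose predict set contains the lookahead).

Stack is shown with the top on the left.

Stack  Input   Action
---------------------
L $    ) id $  output L → ) E
) E $  ) id $  match ')'
E $    id $    output E → id
id $   id $    match 'id'
$      $       accept

The string is accepted.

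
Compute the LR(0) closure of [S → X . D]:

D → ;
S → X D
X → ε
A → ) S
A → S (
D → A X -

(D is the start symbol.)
Start with: [S → X . D]
  [S → X . D] has the dot before D: add [D → . ;], [D → . A X -]
  [D → . A X -] has the dot before A: add [A → . ) S], [A → . S (]
  [A → . S (] has the dot before S: add [S → . X D]
  [S → . X D] has the dot before X: add [X → .]
No further items can be added.

CLOSURE = { [A → . ) S], [A → . S (], [D → . ;], [D → . A X -], [S → . X D], [S → X . D], [X → .] }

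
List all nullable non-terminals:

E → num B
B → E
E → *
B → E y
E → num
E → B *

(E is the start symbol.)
None

A non-terminal is nullable if it can derive ε (the empty string): either it has an ε-production, or it has a production whose right-hand side consists entirely of nullable non-terminals.

There are no ε-productions, so no non-terminal can derive ε.
No non-terminals are nullable.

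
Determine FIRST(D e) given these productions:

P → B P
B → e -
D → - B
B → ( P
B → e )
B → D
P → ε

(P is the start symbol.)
FIRST sets of the non-terminals involved (from the grammar, by fixed-point iteration):
  FIRST(D) = { '-' }

To compute FIRST(D e), process the symbols left to right:
Symbol D is a non-terminal. Add FIRST(D) \ {ε} = { '-' }
D is not nullable (ε ∉ FIRST(D)), so stop here.
FIRST(D e) = { '-' }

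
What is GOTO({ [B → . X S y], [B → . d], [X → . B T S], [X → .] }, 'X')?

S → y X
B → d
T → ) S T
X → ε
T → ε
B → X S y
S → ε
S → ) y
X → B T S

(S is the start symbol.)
GOTO(I, 'X') = CLOSURE({ [A → αX.β] : [A → α.Xβ] ∈ I, X = 'X' })

Items with dot before 'X', with the dot advanced:
  [B → . X S y] → [B → X . S y]
Closure of the advanced items:
  [B → X . S y] has the dot before S: add [S → . y X], [S → .], [S → . ) y]

GOTO = { [B → X . S y], [S → . ) y], [S → . y X], [S → .] }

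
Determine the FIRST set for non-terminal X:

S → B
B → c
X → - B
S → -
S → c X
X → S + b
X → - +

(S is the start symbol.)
To compute FIRST(X), examine every production with X on the left-hand side, reading each right-hand side left to right until a non-nullable symbol is reached.

FIRST sets of the other non-terminals involved (by the same procedure, iterated to a fixed point):
  FIRST(S) = { '-', 'c' }

From X → - B:
  - '-' is a terminal: add '-' and stop
From X → S + b:
  - S is a non-terminal: add FIRST(S) \ {ε} = { '-', 'c' }
    S is not nullable, so stop
From X → - +:
  - '-' is a terminal: add '-' and stop

Collecting: FIRST(X) = { '-', 'c' }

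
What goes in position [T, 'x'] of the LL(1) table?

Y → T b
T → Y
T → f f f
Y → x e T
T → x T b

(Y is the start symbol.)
T → Y, T → x T b

To find M[T, 'x'], we find productions for T where 'x' is in the predict set (PREDICT(N → α) = (FIRST(α) \ {ε}) ∪ (FOLLOW(N) if α ⇒* ε)).

Relevant sets:
  FIRST(Y) = { 'f', 'x' }

T → Y: PREDICT = { 'f', 'x' }
  'x' is in predict set, so this production goes in M[T, 'x']
T → f f f: PREDICT = { 'f' }
T → x T b: PREDICT = { 'x' }
  'x' is in predict set, so this production goes in M[T, 'x']

M[T, 'x'] = T → Y, T → x T b  (a multiply-defined cell — the grammar is not LL(1))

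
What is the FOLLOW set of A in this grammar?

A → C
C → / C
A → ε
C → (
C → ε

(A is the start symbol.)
{ $ }

A is the start symbol, so $ ∈ FOLLOW(A).
A does not occur on any right-hand side.

Taking the union: FOLLOW(A) = { $ }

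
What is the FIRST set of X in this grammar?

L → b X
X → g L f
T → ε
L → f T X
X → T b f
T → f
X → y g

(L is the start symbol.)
To compute FIRST(X), examine every production with X on the left-hand side, reading each right-hand side left to right until a non-nullable symbol is reached.

FIRST sets of the other non-terminals involved (by the same procedure, iterated to a fixed point):
  FIRST(T) = { 'f', ε }

From X → g L f:
  - g is a terminal: add 'g' and stop
From X → T b f:
  - T is a non-terminal: add FIRST(T) \ {ε} = { 'f' }
    T is nullable, so continue to the next symbol
  - b is a terminal: add 'b' and stop
From X → y g:
  - y is a terminal: add 'y' and stop

Collecting: FIRST(X) = { 'b', 'f', 'g', 'y' }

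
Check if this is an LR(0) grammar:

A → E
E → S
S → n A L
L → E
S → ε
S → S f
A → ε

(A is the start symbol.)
No. Shift-reduce conflict between [A → .] and [S → . n A L]

A grammar is LR(0) if no state in the canonical LR(0) collection has:
  - both a shift item (dot before a terminal) and a complete item (shift-reduce conflict), or
  - two or more complete items (reduce-reduce conflict; the accept item [A' → A .] counts as a complete item here).

Augment with A' → A and build the canonical LR(0) collection (I0 = CLOSURE({[A' → . A]}), then GOTO on every symbol after a dot until no new states appear). It has 9 states:
  I0: { [A → . E], [A → .], [A' → . A], [E → . S], [S → . S f], [S → . n A L], [S → .] }  — shift, 2 reduces
  I1: { [A' → A .] }  — accept
  I2: { [A → E .] }  — reduce
  I3: { [E → S .], [S → S . f] }  — shift, reduce
  I4: { [A → . E], [A → .], [E → . S], [S → . S f], [S → . n A L], [S → .], [S → n . A L] }  — shift, 2 reduces
  I5: { [E → . S], [L → . E], [S → . S f], [S → . n A L], [S → .], [S → n A . L] }  — shift, reduce
  I6: { [L → E .] }  — reduce
  I7: { [S → n A L .] }  — reduce
  I8: { [S → S f .] }  — reduce

Conflict in state I0:
  Shift-reduce conflict between [A → .] and [S → . n A L]
So the grammar is NOT LR(0).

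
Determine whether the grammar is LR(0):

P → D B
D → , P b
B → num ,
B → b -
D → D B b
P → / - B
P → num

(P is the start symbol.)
A grammar is LR(0) if no state in the canonical LR(0) collection has:
  - both a shift item (dot before a terminal) and a complete item (shift-reduce conflict), or
  - two or more complete items (reduce-reduce conflict; the accept item [P' → P .] counts as a complete item here).

Augment with P' → P and build the canonical LR(0) collection (I0 = CLOSURE({[P' → . P]}), then GOTO on every symbol after a dot until no new states appear). It has 16 states:
  I0: { [D → . , P b], [D → . D B b], [P → . / - B], [P → . D B], [P → . num], [P' → . P] }  — shift
  I1: { [D → , . P b], [D → . , P b], [D → . D B b], [P → . / - B], [P → . D B], [P → . num] }  — shift
  I2: { [P → / . - B] }  — shift
  I3: { [B → . b -], [B → . num ,], [D → D . B b], [P → D . B] }  — shift
  I4: { [P' → P .] }  — accept
  I5: { [P → num .] }  — reduce
  I6: { [D → D B . b], [P → D B .] }  — shift, reduce
  I7: { [B → b . -] }  — shift
  I8: { [B → num . ,] }  — shift
  I9: { [B → num , .] }  — reduce
  I10: { [B → b - .] }  — reduce
  I11: { [D → D B b .] }  — reduce
  I12: { [B → . b -], [B → . num ,], [P → / - . B] }  — shift
  I13: { [P → / - B .] }  — reduce
  I14: { [D → , P . b] }  — shift
  I15: { [D → , P b .] }  — reduce

Conflict in state I6:
  Shift-reduce conflict between [P → D B .] and [D → D B . b]
So the grammar is NOT LR(0).

Answer: No. Shift-reduce conflict between [P → D B .] and [D → D B . b]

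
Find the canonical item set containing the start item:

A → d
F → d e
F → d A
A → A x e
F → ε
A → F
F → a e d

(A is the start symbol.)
{ [A → . A x e], [A → . F], [A → . d], [A' → . A], [F → . a e d], [F → . d A], [F → . d e], [F → .] }

First, augment the grammar with A' → A
I₀ = CLOSURE({ [A' → . A] }):
  [A' → . A] has the dot before A: add [A → . d], [A → . A x e], [A → . F]
  [A → . F] has the dot before F: add [F → . d e], [F → . d A], [F → .], [F → . a e d]
No further items can be added.

I₀ = { [A → . A x e], [A → . F], [A → . d], [A' → . A], [F → . a e d], [F → . d A], [F → . d e], [F → .] }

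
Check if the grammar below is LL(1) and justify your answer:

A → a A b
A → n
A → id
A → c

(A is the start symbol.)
A grammar is LL(1) if for each non-terminal N with multiple productions, the predict sets of those productions are pairwise disjoint, where PREDICT(N → α) = (FIRST(α) \ {ε}) ∪ (FOLLOW(N) if α ⇒* ε).

For A:
  PREDICT(A → a A b) = { 'a' }
  PREDICT(A → n) = { 'n' }
  PREDICT(A → id) = { 'id' }
  PREDICT(A → c) = { 'c' }

All predict sets are disjoint. The grammar IS LL(1).

Answer: Yes, the grammar is LL(1).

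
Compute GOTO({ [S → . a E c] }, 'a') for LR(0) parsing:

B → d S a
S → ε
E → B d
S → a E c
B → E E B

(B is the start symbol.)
GOTO(I, 'a') = CLOSURE({ [A → αX.β] : [A → α.Xβ] ∈ I, X = 'a' })

Items with dot before 'a', with the dot advanced:
  [S → . a E c] → [S → a . E c]
Closure of the advanced items:
  [S → a . E c] has the dot before E: add [E → . B d]
  [E → . B d] has the dot before B: add [B → . d S a], [B → . E E B]

GOTO = { [B → . E E B], [B → . d S a], [E → . B d], [S → a . E c] }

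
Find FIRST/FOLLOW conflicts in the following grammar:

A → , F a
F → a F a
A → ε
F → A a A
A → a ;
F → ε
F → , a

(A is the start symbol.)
A FIRST/FOLLOW conflict occurs when a non-terminal N has a nullable alternative N → β (β ⇒* ε) and another alternative N → α with FIRST(α) ∩ FOLLOW(N) ≠ ∅: on such a lookahead the parser cannot decide between expanding α and letting N vanish via β.

Nullable non-terminals: A, F.
FIRST sets used below: FIRST(A) = { ',', 'a', ε }

A: nullable alternative(s) A → ε; FOLLOW(A) = { $, 'a' }
  A → , F a: FIRST \ {ε} = { ',' } — disjoint from FOLLOW(A)
  A → ε: FIRST \ {ε} = { } — this is the only nullable alternative, skip
  A → a ;: FIRST \ {ε} = { 'a' } — overlaps FOLLOW(A) on { 'a' }: CONFLICT

F: nullable alternative(s) F → ε; FOLLOW(F) = { 'a' }
  F → a F a: FIRST \ {ε} = { 'a' } — overlaps FOLLOW(F) on { 'a' }: CONFLICT
  F → A a A: FIRST \ {ε} = { ',', 'a' } — overlaps FOLLOW(F) on { 'a' }: CONFLICT
  F → ε: FIRST \ {ε} = { } — this is the only nullable alternative, skip
  F → , a: FIRST \ {ε} = { ',' } — disjoint from FOLLOW(F)

So the grammar has 3 FIRST/FOLLOW conflicts (marked CONFLICT above).

Answer: Yes. A → a ';' with FOLLOW(A) on { 'a' }; F → a F a with FOLLOW(F) on { 'a' }; F → A a A with FOLLOW(F) on { 'a' }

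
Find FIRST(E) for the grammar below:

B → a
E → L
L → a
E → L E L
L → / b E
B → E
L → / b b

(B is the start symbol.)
{ '/', 'a' }

FIRST sets of the other non-terminals involved (by the same procedure, iterated to a fixed point):
  FIRST(L) = { '/', 'a' }

From E → L:
  - L is a non-terminal: add FIRST(L) \ {ε} = { '/', 'a' }
    L is not nullable, so stop
From E → L E L:
  - L is a non-terminal: add FIRST(L) \ {ε} = { '/', 'a' }
    L is not nullable, so stop

Collecting: FIRST(E) = { '/', 'a' }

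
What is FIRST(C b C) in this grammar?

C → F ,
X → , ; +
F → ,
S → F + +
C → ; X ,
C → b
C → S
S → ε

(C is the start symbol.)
{ ',', ';', 'b' }

FIRST sets of the non-terminals involved (from the grammar, by fixed-point iteration):
  FIRST(C) = { ',', ';', 'b', ε }

To compute FIRST(C b C), process the symbols left to right:
Symbol C is a non-terminal. Add FIRST(C) \ {ε} = { ',', ';', 'b' }
C is nullable (ε ∈ FIRST(C)), continue to the next symbol.
Symbol b is a terminal. Add 'b' and stop.
FIRST(C b C) = { ',', ';', 'b' }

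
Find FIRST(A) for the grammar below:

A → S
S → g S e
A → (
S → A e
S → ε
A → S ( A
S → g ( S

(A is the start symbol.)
{ '(', 'e', 'g', ε }

To compute FIRST(A), examine every production with A on the left-hand side, reading each right-hand side left to right until a non-nullable symbol is reached.

FIRST sets of the other non-terminals involved (by the same procedure, iterated to a fixed point):
  FIRST(S) = { '(', 'e', 'g', ε }

From A → S:
  - S is a non-terminal: add FIRST(S) \ {ε} = { '(', 'e', 'g' }
    S is nullable and nothing follows, so the whole right-hand side can vanish: ε ∈ FIRST(A)
From A → (:
  - '(' is a terminal: add '(' and stop
From A → S ( A:
  - S is a non-terminal: add FIRST(S) \ {ε} = { '(', 'e', 'g' }
    S is nullable, so continue to the next symbol
  - '(' is a terminal: add '(' and stop

Collecting: FIRST(A) = { '(', 'e', 'g', ε }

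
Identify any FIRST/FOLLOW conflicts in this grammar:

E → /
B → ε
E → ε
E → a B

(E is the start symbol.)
No FIRST/FOLLOW conflicts.

A FIRST/FOLLOW conflict occurs when a non-terminal N has a nullable alternative N → β (β ⇒* ε) and another alternative N → α with FIRST(α) ∩ FOLLOW(N) ≠ ∅: on such a lookahead the parser cannot decide between expanding α and letting N vanish via β.

Nullable non-terminals: B, E.
B has a nullable alternative but only one production, so nothing to check.

E: nullable alternative(s) E → ε; FOLLOW(E) = { $ }
  E → /: FIRST \ {ε} = { '/' } — disjoint from FOLLOW(E)
  E → ε: FIRST \ {ε} = { } — this is the only nullable alternative, skip
  E → a B: FIRST \ {ε} = { 'a' } — disjoint from FOLLOW(E)

No FIRST/FOLLOW conflicts found.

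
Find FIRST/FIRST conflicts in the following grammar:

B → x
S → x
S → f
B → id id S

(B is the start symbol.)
A FIRST/FIRST conflict occurs when two productions N → α and N → β for the same non-terminal have FIRST(α) ∩ FIRST(β) ≠ ∅ (with ε ∈ FIRST of a nullable right-hand side, so two nullable alternatives also conflict).

Productions for B:
  B → x: FIRST = { 'x' }
  B → id id S: FIRST = { 'id' }
Productions for S:
  S → x: FIRST = { 'x' }
  S → f: FIRST = { 'f' }

All alternatives of each non-terminal have pairwise disjoint FIRST sets.

Answer: No FIRST/FIRST conflicts.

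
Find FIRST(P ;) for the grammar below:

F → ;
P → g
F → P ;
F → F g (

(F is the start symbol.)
FIRST sets of the non-terminals involved (from the grammar, by fixed-point iteration):
  FIRST(P) = { 'g' }

To compute FIRST(P ;), process the symbols left to right:
Symbol P is a non-terminal. Add FIRST(P) \ {ε} = { 'g' }
P is not nullable (ε ∉ FIRST(P)), so stop here.
FIRST(P ;) = { 'g' }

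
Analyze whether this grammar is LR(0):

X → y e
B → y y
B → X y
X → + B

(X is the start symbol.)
A grammar is LR(0) if no state in the canonical LR(0) collection has:
  - both a shift item (dot before a terminal) and a complete item (shift-reduce conflict), or
  - two or more complete items (reduce-reduce conflict; the accept item [X' → X .] counts as a complete item here).

Augment with X' → X and build the canonical LR(0) collection (I0 = CLOSURE({[X' → . X]}), then GOTO on every symbol after a dot until no new states appear). It has 10 states:
  I0: { [X → . + B], [X → . y e], [X' → . X] }  — shift
  I1: { [B → . X y], [B → . y y], [X → + . B], [X → . + B], [X → . y e] }  — shift
  I2: { [X' → X .] }  — accept
  I3: { [X → y . e] }  — shift
  I4: { [X → y e .] }  — reduce
  I5: { [X → + B .] }  — reduce
  I6: { [B → X . y] }  — shift
  I7: { [B → y . y], [X → y . e] }  — shift
  I8: { [B → y y .] }  — reduce
  I9: { [B → X y .] }  — reduce

Every state is either a pure shift/goto state or contains exactly one complete item and nothing to shift — no conflicts. The grammar is LR(0).

Answer: Yes, the grammar is LR(0)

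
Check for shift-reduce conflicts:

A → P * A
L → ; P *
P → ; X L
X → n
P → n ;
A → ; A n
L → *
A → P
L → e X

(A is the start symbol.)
Augment with A' → A and build the canonical LR(0) collection (I0 = CLOSURE({[A' → . A]}), then GOTO on every symbol after a dot until no new states appear). It has 21 states:
  I0: { [A → . ; A n], [A → . P * A], [A → . P], [A' → . A], [P → . ; X L], [P → . n ;] }  — shift
  I1: { [A → . ; A n], [A → . P * A], [A → . P], [A → ; . A n], [P → . ; X L], [P → . n ;], [P → ; . X L], [X → . n] }  — shift
  I2: { [A' → A .] }  — accept
  I3: { [A → P . * A], [A → P .] }  — shift, reduce
  I4: { [P → n . ;] }  — shift
  I5: { [P → n ; .] }  — reduce
  I6: { [A → . ; A n], [A → . P * A], [A → . P], [A → P * . A], [P → . ; X L], [P → . n ;] }  — shift
  I7: { [A → P * A .] }  — reduce
  I8: { [A → ; A . n] }  — shift
  I9: { [L → . *], [L → . ; P *], [L → . e X], [P → ; X . L] }  — shift
  I10: { [P → n . ;], [X → n .] }  — shift, reduce
  I11: { [L → * .] }  — reduce
  I12: { [L → ; . P *], [P → . ; X L], [P → . n ;] }  — shift
  I13: { [P → ; X L .] }  — reduce
  I14: { [L → e . X], [X → . n] }  — shift
  I15: { [L → e X .] }  — reduce
  I16: { [X → n .] }  — reduce
  I17: { [P → ; . X L], [X → . n] }  — shift
  I18: { [L → ; P . *] }  — shift
  I19: { [L → ; P * .] }  — reduce
  I20: { [A → ; A n .] }  — reduce

I3 contains reduce item [A → P .] and shift item [A → P . * A] — shift-reduce conflict.
I10 contains reduce item [X → n .] and shift item [P → n . ;] — shift-reduce conflict.

Answer: Yes — I3: [A → P .] vs [A → P . * A]; I10: [X → n .] vs [P → n . ;]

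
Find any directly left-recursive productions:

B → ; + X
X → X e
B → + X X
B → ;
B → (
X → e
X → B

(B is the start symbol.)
Yes, X is left-recursive

Direct left recursion occurs when N → N α for some non-terminal N (the right-hand side begins with the left-hand side itself).

B → ; + X: starts with ';'
X → X e: LEFT RECURSIVE (starts with X)
B → + X X: starts with '+'
B → ;: starts with ';'
B → (: starts with '('
X → e: starts with e
X → B: starts with B

The grammar has direct left recursion on: X.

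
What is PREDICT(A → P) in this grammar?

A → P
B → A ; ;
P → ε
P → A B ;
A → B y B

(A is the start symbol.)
PREDICT(A → P) = (FIRST(RHS) \ {ε}) ∪ (FOLLOW(A) if ε ∈ FIRST(RHS), i.e. RHS ⇒* ε)
FIRST(P) = { ';', ε }
FIRST(P) = { ';', ε }
ε ∈ FIRST(P) (the right-hand side is nullable), so add FOLLOW(A) = { $, ';' }
PREDICT(A → P) = { $, ';' }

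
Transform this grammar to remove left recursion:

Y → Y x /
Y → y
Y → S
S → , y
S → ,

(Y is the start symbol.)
Y is directly left-recursive. The standard transformation for
  A → A α₁ | ... | A α_m | β₁ | ... | β_n
is
  A  → β₁ A' | ... | β_n A'
  A' → α₁ A' | ... | α_m A' | ε

Y → y becomes Y → y Y'
Y → S becomes Y → S Y'
Y → Y x / becomes Y' → x / Y'
Add Y' → ε

Productions for other non-terminals are unchanged:
  S → , y
  S → ,

Resulting grammar:
Y → y Y'
Y → S Y'
Y' → x / Y'
Y' → ε
S → , y
S → ,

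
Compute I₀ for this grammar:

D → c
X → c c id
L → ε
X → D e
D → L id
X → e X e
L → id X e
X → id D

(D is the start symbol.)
First, augment the grammar with D' → D
I₀ = CLOSURE({ [D' → . D] }):
  [D' → . D] has the dot before D: add [D → . c], [D → . L id]
  [D → . L id] has the dot before L: add [L → .], [L → . id X e]
No further items can be added.

I₀ = { [D → . L id], [D → . c], [D' → . D], [L → . id X e], [L → .] }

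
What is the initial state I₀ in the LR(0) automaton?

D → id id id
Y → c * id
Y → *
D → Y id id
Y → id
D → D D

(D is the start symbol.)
First, augment the grammar with D' → D
I₀ = CLOSURE({ [D' → . D] }):
  [D' → . D] has the dot before D: add [D → . id id id], [D → . Y id id], [D → . D D]
  [D → . Y id id] has the dot before Y: add [Y → . c * id], [Y → . *], [Y → . id]
No further items can be added.

I₀ = { [D → . D D], [D → . Y id id], [D → . id id id], [D' → . D], [Y → . *], [Y → . c * id], [Y → . id] }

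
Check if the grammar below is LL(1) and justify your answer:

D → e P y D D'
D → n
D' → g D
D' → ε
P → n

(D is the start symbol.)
Relevant sets:
  FOLLOW(D') = { $, 'g' }

For D:
  PREDICT(D → e P y D D') = { 'e' }
  PREDICT(D → n) = { 'n' }
For D':
  PREDICT(D' → g D) = { 'g' }
  PREDICT(D' → ε) = { $, 'g' }
P has a single production, so nothing to check there.

Conflict found: Predict set conflict for D': { 'g' }
The grammar is NOT LL(1).

Answer: No. Predict set conflict for D': { 'g' }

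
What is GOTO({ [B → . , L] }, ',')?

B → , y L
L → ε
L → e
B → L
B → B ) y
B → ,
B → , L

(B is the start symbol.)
GOTO(I, ',') = CLOSURE({ [A → αX.β] : [A → α.Xβ] ∈ I, X = ',' })

Items with dot before ',', with the dot advanced:
  [B → . , L] → [B → , . L]
Closure of the advanced items:
  [B → , . L] has the dot before L: add [L → .], [L → . e]

GOTO = { [B → , . L], [L → . e], [L → .] }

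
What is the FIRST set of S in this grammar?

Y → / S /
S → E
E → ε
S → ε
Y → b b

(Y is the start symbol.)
{ ε }

FIRST sets of the other non-terminals involved (by the same procedure, iterated to a fixed point):
  FIRST(E) = { ε }

From S → E:
  - E is a non-terminal: add FIRST(E) \ {ε} = { }
    E is nullable and nothing follows, so the whole right-hand side can vanish: ε ∈ FIRST(S)
From S → ε:
  - ε-production, so ε ∈ FIRST(S)

Collecting: FIRST(S) = { ε }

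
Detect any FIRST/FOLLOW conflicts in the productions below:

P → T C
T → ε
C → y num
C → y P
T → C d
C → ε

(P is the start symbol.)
A FIRST/FOLLOW conflict occurs when a non-terminal N has a nullable alternative N → β (β ⇒* ε) and another alternative N → α with FIRST(α) ∩ FOLLOW(N) ≠ ∅: on such a lookahead the parser cannot decide between expanding α and letting N vanish via β.

Nullable non-terminals: C, P, T.
FIRST sets used below: FIRST(C) = { 'y', ε }

C: nullable alternative(s) C → ε; FOLLOW(C) = { $, 'd' }
  C → y num: FIRST \ {ε} = { 'y' } — disjoint from FOLLOW(C)
  C → y P: FIRST \ {ε} = { 'y' } — disjoint from FOLLOW(C)
  C → ε: FIRST \ {ε} = { } — this is the only nullable alternative, skip
P has a nullable alternative but only one production, so nothing to check.

T: nullable alternative(s) T → ε; FOLLOW(T) = { $, 'd', 'y' }
  T → ε: FIRST \ {ε} = { } — this is the only nullable alternative, skip
  T → C d: FIRST \ {ε} = { 'd', 'y' } — overlaps FOLLOW(T) on { 'd', 'y' }: CONFLICT

So the grammar has 1 FIRST/FOLLOW conflict (marked CONFLICT above).

Answer: Yes. T → C d with FOLLOW(T) on { 'd', 'y' }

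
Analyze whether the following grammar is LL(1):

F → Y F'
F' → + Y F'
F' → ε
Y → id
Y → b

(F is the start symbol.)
Yes, the grammar is LL(1).

A grammar is LL(1) if for each non-terminal N with multiple productions, the predict sets of those productions are pairwise disjoint, where PREDICT(N → α) = (FIRST(α) \ {ε}) ∪ (FOLLOW(N) if α ⇒* ε).

Relevant sets:
  FOLLOW(F') = { $ }

For F':
  PREDICT(F' → '+' Y F') = { '+' }
  PREDICT(F' → ε) = { $ }
For Y:
  PREDICT(Y → id) = { 'id' }
  PREDICT(Y → b) = { 'b' }
F has a single production, so nothing to check there.

All predict sets are disjoint. The grammar IS LL(1).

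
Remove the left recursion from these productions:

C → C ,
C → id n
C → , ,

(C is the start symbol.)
C → id n C'
C → , , C'
C' → , C'
C' → ε

C is directly left-recursive. The standard transformation for
  A → A α₁ | ... | A α_m | β₁ | ... | β_n
is
  A  → β₁ A' | ... | β_n A'
  A' → α₁ A' | ... | α_m A' | ε

C → id n becomes C → id n C'
C → , , becomes C → , , C'
C → C , becomes C' → , C'
Add C' → ε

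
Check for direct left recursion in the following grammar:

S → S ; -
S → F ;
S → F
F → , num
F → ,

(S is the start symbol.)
S → S ; -: LEFT RECURSIVE (starts with S)
S → F ;: starts with F
S → F: starts with F
F → , num: starts with ','
F → ,: starts with ','

The grammar has direct left recursion on: S.

Answer: Yes, S is left-recursive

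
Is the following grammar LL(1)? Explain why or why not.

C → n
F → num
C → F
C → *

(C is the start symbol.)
Yes, the grammar is LL(1).

A grammar is LL(1) if for each non-terminal N with multiple productions, the predict sets of those productions are pairwise disjoint, where PREDICT(N → α) = (FIRST(α) \ {ε}) ∪ (FOLLOW(N) if α ⇒* ε).

Relevant sets:
  FIRST(F) = { 'num' }

For C:
  PREDICT(C → n) = { 'n' }
  PREDICT(C → F) = { 'num' }
  PREDICT(C → '*') = { '*' }
F has a single production, so nothing to check there.

All predict sets are disjoint. The grammar IS LL(1).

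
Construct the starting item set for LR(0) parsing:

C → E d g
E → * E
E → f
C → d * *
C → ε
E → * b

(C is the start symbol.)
{ [C → . E d g], [C → . d * *], [C → .], [C' → . C], [E → . * E], [E → . * b], [E → . f] }

First, augment the grammar with C' → C
I₀ = CLOSURE({ [C' → . C] }):
  [C' → . C] has the dot before C: add [C → . E d g], [C → . d * *], [C → .]
  [C → . E d g] has the dot before E: add [E → . * E], [E → . f], [E → . * b]
No further items can be added.

I₀ = { [C → . E d g], [C → . d * *], [C → .], [C' → . C], [E → . * E], [E → . * b], [E → . f] }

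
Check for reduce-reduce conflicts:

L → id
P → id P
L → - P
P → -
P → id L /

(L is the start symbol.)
No reduce-reduce conflicts

A reduce-reduce conflict occurs when an LR(0) state has two complete items [A → α .] and [B → β .] — both call for a reduction, and with no lookahead the parser cannot choose between them.

Augment with L' → L and build the canonical LR(0) collection (I0 = CLOSURE({[L' → . L]}), then GOTO on every symbol after a dot until no new states appear). It has 12 states:
  I0: { [L → . - P], [L → . id], [L' → . L] }  — shift
  I1: { [L → - . P], [P → . -], [P → . id L /], [P → . id P] }  — shift
  I2: { [L' → L .] }  — accept
  I3: { [L → id .] }  — reduce
  I4: { [P → - .] }  — reduce
  I5: { [L → - P .] }  — reduce
  I6: { [L → . - P], [L → . id], [P → . -], [P → . id L /], [P → . id P], [P → id . L /], [P → id . P] }  — shift
  I7: { [L → - . P], [P → - .], [P → . -], [P → . id L /], [P → . id P] }  — shift, reduce
  I8: { [P → id L . /] }  — shift
  I9: { [P → id P .] }  — reduce
  I10: { [L → . - P], [L → . id], [L → id .], [P → . -], [P → . id L /], [P → . id P], [P → id . L /], [P → id . P] }  — shift, reduce
  I11: { [P → id L / .] }  — reduce

No state contains more than one complete item.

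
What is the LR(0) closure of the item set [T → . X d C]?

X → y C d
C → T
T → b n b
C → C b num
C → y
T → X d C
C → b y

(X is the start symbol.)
{ [T → . X d C], [X → . y C d] }

Start with: [T → . X d C]
  [T → . X d C] has the dot before X: add [X → . y C d]
No further items can be added.

CLOSURE = { [T → . X d C], [X → . y C d] }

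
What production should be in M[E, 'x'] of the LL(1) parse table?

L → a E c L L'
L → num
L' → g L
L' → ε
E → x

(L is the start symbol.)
To find M[E, 'x'], we find productions for E where 'x' is in the predict set (PREDICT(N → α) = (FIRST(α) \ {ε}) ∪ (FOLLOW(N) if α ⇒* ε)).

E → x: PREDICT = { 'x' }
  'x' is in predict set, so this production goes in M[E, 'x']

M[E, 'x'] = E → x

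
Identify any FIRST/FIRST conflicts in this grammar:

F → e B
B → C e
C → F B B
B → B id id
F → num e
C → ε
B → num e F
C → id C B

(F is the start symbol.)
FIRST sets of the non-terminals at (or reachable through a nullable prefix from) the front of some alternative:
  FIRST(C) = { 'e', 'id', 'num', ε }
  FIRST(B) = { 'e', 'id', 'num' }
  FIRST(F) = { 'e', 'num' }

Productions for F:
  F → e B: FIRST = { 'e' }
  F → num e: FIRST = { 'num' }
Productions for B:
  B → C e: FIRST = { 'e', 'id', 'num' }
  B → B id id: FIRST = { 'e', 'id', 'num' }
  B → num e F: FIRST = { 'num' }
Productions for C:
  C → F B B: FIRST = { 'e', 'num' }
  C → ε: FIRST = { ε }
  C → id C B: FIRST = { 'id' }

Conflict for B: B → C e and B → B id id
  Overlap: { 'e', 'id', 'num' }
Conflict for B: B → C e and B → num e F
  Overlap: { 'num' }
Conflict for B: B → B id id and B → num e F
  Overlap: { 'num' }

Answer: Yes. B → C e / B → B id id on { 'e', 'id', 'num' }; B → C e / B → num e F on { 'num' }; B → B id id / B → num e F on { 'num' }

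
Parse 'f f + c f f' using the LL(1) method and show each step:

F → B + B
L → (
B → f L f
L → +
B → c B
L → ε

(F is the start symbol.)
Stack is shown with the top on the left.

Stack        Input          Action
----------------------------------
F $          f f + c f f $  output F → B + B
B + B $      f f + c f f $  output B → f L f
f L f + B $  f f + c f f $  match 'f'
L f + B $    f + c f f $    output L → ε
f + B $      f + c f f $    match 'f'
+ B $        + c f f $      match '+'
B $          c f f $        output B → c B
c B $        c f f $        match 'c'
B $          f f $          output B → f L f
f L f $      f f $          match 'f'
L f $        f $            output L → ε
f $          f $            match 'f'
$            $              accept

The string is accepted.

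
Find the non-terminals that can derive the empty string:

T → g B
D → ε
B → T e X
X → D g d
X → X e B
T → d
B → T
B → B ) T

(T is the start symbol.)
{ 'D' }

A non-terminal is nullable if it can derive ε (the empty string): either it has an ε-production, or it has a production whose right-hand side consists entirely of nullable non-terminals.

ε-productions: D → ε
So D is immediately nullable.
No further non-terminal can be added: every production for the remaining non-terminals contains a terminal or a non-nullable non-terminal.
Nullable = { 'D' }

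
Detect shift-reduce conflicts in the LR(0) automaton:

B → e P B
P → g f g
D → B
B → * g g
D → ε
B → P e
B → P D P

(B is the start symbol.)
Yes — I3: [D → .] vs [B → . * g g]; I12: [B → P e .] vs [P → . g f g]

A shift-reduce conflict occurs when an LR(0) state has both:
  - a complete (reduce) item [A → α .] (dot at the end), and
  - a shift item [B → β . c γ] (dot before a terminal).

Augment with B' → B and build the canonical LR(0) collection (I0 = CLOSURE({[B' → . B]}), then GOTO on every symbol after a dot until no new states appear). It has 16 states:
  I0: { [B → . * g g], [B → . P D P], [B → . P e], [B → . e P B], [B' → . B], [P → . g f g] }  — shift
  I1: { [B → * . g g] }  — shift
  I2: { [B' → B .] }  — accept
  I3: { [B → . * g g], [B → . P D P], [B → . P e], [B → . e P B], [B → P . D P], [B → P . e], [D → . B], [D → .], [P → . g f g] }  — shift, reduce
  I4: { [B → e . P B], [P → . g f g] }  — shift
  I5: { [P → g . f g] }  — shift
  I6: { [P → g f . g] }  — shift
  I7: { [P → g f g .] }  — reduce
  I8: { [B → . * g g], [B → . P D P], [B → . P e], [B → . e P B], [B → e P . B], [P → . g f g] }  — shift
  I9: { [B → e P B .] }  — reduce
  I10: { [D → B .] }  — reduce
  I11: { [B → P D . P], [P → . g f g] }  — shift
  I12: { [B → P e .], [B → e . P B], [P → . g f g] }  — shift, reduce
  I13: { [B → P D P .] }  — reduce
  I14: { [B → * g . g] }  — shift
  I15: { [B → * g g .] }  — reduce

I3 contains reduce item [D → .] and shift items [B → . * g g], [B → P . e], [B → . e P B], [P → . g f g] — shift-reduce conflict.
I12 contains reduce item [B → P e .] and shift item [P → . g f g] — shift-reduce conflict.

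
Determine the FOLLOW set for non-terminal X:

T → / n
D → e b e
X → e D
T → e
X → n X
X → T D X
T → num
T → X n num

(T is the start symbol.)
{ 'n' }

To compute FOLLOW(X), find every occurrence of X on a right-hand side N → α X β: add FIRST(β) \ {ε}, and if β is empty or nullable also add FOLLOW(N). Iterate to a fixed point.

In X → n X: X is at the end; this adds FOLLOW(X) to itself — nothing new
In X → T D X: X is at the end; this adds FOLLOW(X) to itself — nothing new
In T → X n num: X is followed by n num, add FIRST(n num) \ {ε} = { 'n' }

Taking the union: FOLLOW(X) = { 'n' }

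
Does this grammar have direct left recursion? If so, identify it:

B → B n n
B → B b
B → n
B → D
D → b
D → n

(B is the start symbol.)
Yes, B is left-recursive

B → B n n: LEFT RECURSIVE (starts with B)
B → B b: LEFT RECURSIVE (starts with B)
B → n: starts with n
B → D: starts with D
D → b: starts with b
D → n: starts with n

The grammar has direct left recursion on: B.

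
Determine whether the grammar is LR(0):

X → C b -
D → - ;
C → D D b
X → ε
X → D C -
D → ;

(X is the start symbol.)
No. Shift-reduce conflict between [X → .] and [D → . - ;]

A grammar is LR(0) if no state in the canonical LR(0) collection has:
  - both a shift item (dot before a terminal) and a complete item (shift-reduce conflict), or
  - two or more complete items (reduce-reduce conflict; the accept item [X' → X .] counts as a complete item here).

Augment with X' → X and build the canonical LR(0) collection (I0 = CLOSURE({[X' → . X]}), then GOTO on every symbol after a dot until no new states appear). It has 14 states:
  I0: { [C → . D D b], [D → . - ;], [D → . ;], [X → . C b -], [X → . D C -], [X → .], [X' → . X] }  — shift, reduce
  I1: { [D → - . ;] }  — shift
  I2: { [D → ; .] }  — reduce
  I3: { [X → C . b -] }  — shift
  I4: { [C → . D D b], [C → D . D b], [D → . - ;], [D → . ;], [X → D . C -] }  — shift
  I5: { [X' → X .] }  — accept
  I6: { [X → D C . -] }  — shift
  I7: { [C → D . D b], [C → D D . b], [D → . - ;], [D → . ;] }  — shift
  I8: { [C → D D . b] }  — shift
  I9: { [C → D D b .] }  — reduce
  I10: { [X → D C - .] }  — reduce
  I11: { [X → C b . -] }  — shift
  I12: { [X → C b - .] }  — reduce
  I13: { [D → - ; .] }  — reduce

Conflict in state I0:
  Shift-reduce conflict between [X → .] and [D → . - ;]
So the grammar is NOT LR(0).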